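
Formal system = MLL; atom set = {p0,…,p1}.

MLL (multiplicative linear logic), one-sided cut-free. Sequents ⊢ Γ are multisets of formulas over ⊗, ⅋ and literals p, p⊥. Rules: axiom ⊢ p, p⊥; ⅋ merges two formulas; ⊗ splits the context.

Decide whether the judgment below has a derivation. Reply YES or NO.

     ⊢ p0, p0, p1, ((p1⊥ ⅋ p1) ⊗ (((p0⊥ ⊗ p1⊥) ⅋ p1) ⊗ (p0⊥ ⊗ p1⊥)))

Derivation (root first):
[⊗]  ⊢ p0, p0, p1, ((p1⊥ ⅋ p1) ⊗ (((p0⊥ ⊗ p1⊥) ⅋ p1) ⊗ (p0⊥ ⊗ p1⊥)))
  [⅋]  ⊢ (p1⊥ ⅋ p1)
    [Ax]  ⊢ p1, p1⊥
  [⊗]  ⊢ p0, p0, p1, (((p0⊥ ⊗ p1⊥) ⅋ p1) ⊗ (p0⊥ ⊗ p1⊥))
    [⅋]  ⊢ p0, ((p0⊥ ⊗ p1⊥) ⅋ p1)
      [⊗]  ⊢ p0, p1, (p0⊥ ⊗ p1⊥)
        [Ax]  ⊢ p0, p0⊥
        [Ax]  ⊢ p1, p1⊥
    [⊗]  ⊢ p0, p1, (p0⊥ ⊗ p1⊥)
      [Ax]  ⊢ p0, p0⊥
      [Ax]  ⊢ p1, p1⊥

Result: YES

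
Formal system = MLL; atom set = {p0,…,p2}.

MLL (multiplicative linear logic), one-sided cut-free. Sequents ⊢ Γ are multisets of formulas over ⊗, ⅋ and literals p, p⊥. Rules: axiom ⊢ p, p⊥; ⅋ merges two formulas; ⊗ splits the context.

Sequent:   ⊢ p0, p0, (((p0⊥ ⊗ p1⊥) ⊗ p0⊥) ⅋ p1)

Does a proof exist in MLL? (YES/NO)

Derivation trace:
[⅋]  ⊢ p0, p0, (((p0⊥ ⊗ p1⊥) ⊗ p0⊥) ⅋ p1)
  [⊗]  ⊢ p0, p1, p0, ((p0⊥ ⊗ p1⊥) ⊗ p0⊥)
    [⊗]  ⊢ p0, p1, (p0⊥ ⊗ p1⊥)
      [Ax]  ⊢ p0, p0⊥
      [Ax]  ⊢ p1, p1⊥
    [Ax]  ⊢ p0, p0⊥

Result: YES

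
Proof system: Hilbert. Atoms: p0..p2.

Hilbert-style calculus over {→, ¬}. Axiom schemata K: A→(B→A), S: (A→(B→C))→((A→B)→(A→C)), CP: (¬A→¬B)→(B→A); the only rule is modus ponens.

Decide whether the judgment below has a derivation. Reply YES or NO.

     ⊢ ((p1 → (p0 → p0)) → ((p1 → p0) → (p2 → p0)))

Search for a countermodel by truth-table:
  v=000: Γ:[] Δ:[((p1 → (p0 → p0)) → ((p1 → p0) → (p2 → p0)))=T] refutes=False
  v=001: Γ:[] Δ:[((p1 → (p0 → p0)) → ((p1 → p0) → (p2 → p0)))=F] refutes=True  ← countermodel

Result: NO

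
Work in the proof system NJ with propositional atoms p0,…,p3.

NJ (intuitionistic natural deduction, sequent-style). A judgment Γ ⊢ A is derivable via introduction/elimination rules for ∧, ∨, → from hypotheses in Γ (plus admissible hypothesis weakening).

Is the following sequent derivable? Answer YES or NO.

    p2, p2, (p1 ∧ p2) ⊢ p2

Derivation (root first):
[Wk] p2, p2, (p1 ∧ p2) ⊢ p2
  [Wk] p2, p2 ⊢ p2
    [Ax] p2 ⊢ p2

Result: YES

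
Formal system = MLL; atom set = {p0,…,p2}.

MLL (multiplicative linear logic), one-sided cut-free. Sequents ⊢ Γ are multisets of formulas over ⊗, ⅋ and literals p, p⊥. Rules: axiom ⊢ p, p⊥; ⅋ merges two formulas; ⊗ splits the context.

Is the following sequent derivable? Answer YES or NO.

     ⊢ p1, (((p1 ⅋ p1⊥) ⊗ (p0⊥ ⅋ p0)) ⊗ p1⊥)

Derivation (root first):
[⊗]  ⊢ p1, (((p1 ⅋ p1⊥) ⊗ (p0⊥ ⅋ p0)) ⊗ p1⊥)
  [⊗]  ⊢ ((p1 ⅋ p1⊥) ⊗ (p0⊥ ⅋ p0))
    [⅋]  ⊢ (p1 ⅋ p1⊥)
      [Ax]  ⊢ p1, p1⊥
    [⅋]  ⊢ (p0⊥ ⅋ p0)
      [Ax]  ⊢ p0, p0⊥
  [Ax]  ⊢ p1, p1⊥

Result: YES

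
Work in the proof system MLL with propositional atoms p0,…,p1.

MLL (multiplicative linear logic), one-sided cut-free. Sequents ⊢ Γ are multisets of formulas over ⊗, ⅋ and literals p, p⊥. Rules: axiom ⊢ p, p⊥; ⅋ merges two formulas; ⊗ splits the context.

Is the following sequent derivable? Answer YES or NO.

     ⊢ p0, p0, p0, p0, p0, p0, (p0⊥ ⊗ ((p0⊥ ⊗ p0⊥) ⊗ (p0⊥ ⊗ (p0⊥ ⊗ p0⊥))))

Derivation (root first):
[⊗]  ⊢ p0, p0, p0, p0, p0, p0, (p0⊥ ⊗ ((p0⊥ ⊗ p0⊥) ⊗ (p0⊥ ⊗ (p0⊥ ⊗ p0⊥))))
  [Ax]  ⊢ p0, p0⊥
  [⊗]  ⊢ p0, p0, p0, p0, p0, ((p0⊥ ⊗ p0⊥) ⊗ (p0⊥ ⊗ (p0⊥ ⊗ p0⊥)))
    [⊗]  ⊢ p0, p0, (p0⊥ ⊗ p0⊥)
      [Ax]  ⊢ p0, p0⊥
      [Ax]  ⊢ p0, p0⊥
    [⊗]  ⊢ p0, p0, p0, (p0⊥ ⊗ (p0⊥ ⊗ p0⊥))
      [Ax]  ⊢ p0, p0⊥
      [⊗]  ⊢ p0, p0, (p0⊥ ⊗ p0⊥)
        [Ax]  ⊢ p0, p0⊥
        [Ax]  ⊢ p0, p0⊥

Result: YES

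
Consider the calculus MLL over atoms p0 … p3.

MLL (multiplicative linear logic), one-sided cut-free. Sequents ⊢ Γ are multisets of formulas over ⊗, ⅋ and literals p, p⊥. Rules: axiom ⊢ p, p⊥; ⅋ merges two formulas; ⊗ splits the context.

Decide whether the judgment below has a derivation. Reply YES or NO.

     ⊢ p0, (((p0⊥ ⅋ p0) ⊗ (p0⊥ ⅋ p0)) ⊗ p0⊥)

Derivation (root first):
[⊗]  ⊢ p0, (((p0⊥ ⅋ p0) ⊗ (p0⊥ ⅋ p0)) ⊗ p0⊥)
  [⊗]  ⊢ ((p0⊥ ⅋ p0) ⊗ (p0⊥ ⅋ p0))
    [⅋]  ⊢ (p0⊥ ⅋ p0)
      [Ax]  ⊢ p0, p0⊥
    [⅋]  ⊢ (p0⊥ ⅋ p0)
      [Ax]  ⊢ p0, p0⊥
  [Ax]  ⊢ p0, p0⊥

Result: YES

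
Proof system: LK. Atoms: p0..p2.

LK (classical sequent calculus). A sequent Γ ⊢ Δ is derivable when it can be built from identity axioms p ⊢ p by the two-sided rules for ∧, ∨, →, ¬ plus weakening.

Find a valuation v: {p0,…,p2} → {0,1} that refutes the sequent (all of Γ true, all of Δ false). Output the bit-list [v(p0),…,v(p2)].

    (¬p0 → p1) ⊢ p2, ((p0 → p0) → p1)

Enumerate valuations to refute Γ ⊢ Δ:
  v=000: Γ:[(¬p0 → p1)=F] Δ:[p2=F, ((p0 → p0) → p1)=F] refutes=False
  v=001: Γ:[(¬p0 → p1)=F] Δ:[p2=T, ((p0 → p0) → p1)=F] refutes=False
  v=010: Γ:[(¬p0 → p1)=T] Δ:[p2=F, ((p0 → p0) → p1)=T] refutes=False
  v=011: Γ:[(¬p0 → p1)=T] Δ:[p2=T, ((p0 → p0) → p1)=T] refutes=False
  v=100: Γ:[(¬p0 → p1)=T] Δ:[p2=F, ((p0 → p0) → p1)=F] refutes=True  ← countermodel

Result: [1, 0, 0]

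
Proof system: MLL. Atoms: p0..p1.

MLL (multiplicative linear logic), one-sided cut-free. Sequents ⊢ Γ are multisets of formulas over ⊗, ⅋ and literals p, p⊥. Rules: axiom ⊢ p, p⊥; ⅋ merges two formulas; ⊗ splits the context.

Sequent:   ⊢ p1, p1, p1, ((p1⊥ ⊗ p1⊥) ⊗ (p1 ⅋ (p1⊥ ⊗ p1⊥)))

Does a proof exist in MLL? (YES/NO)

Proof tree:
[⊗]  ⊢ p1, p1, p1, ((p1⊥ ⊗ p1⊥) ⊗ (p1 ⅋ (p1⊥ ⊗ p1⊥)))
  [⊗]  ⊢ p1, p1, (p1⊥ ⊗ p1⊥)
    [Ax]  ⊢ p1, p1⊥
    [Ax]  ⊢ p1, p1⊥
  [⅋]  ⊢ p1, (p1 ⅋ (p1⊥ ⊗ p1⊥))
    [⊗]  ⊢ p1, p1, (p1⊥ ⊗ p1⊥)
      [Ax]  ⊢ p1, p1⊥
      [Ax]  ⊢ p1, p1⊥

Result: YES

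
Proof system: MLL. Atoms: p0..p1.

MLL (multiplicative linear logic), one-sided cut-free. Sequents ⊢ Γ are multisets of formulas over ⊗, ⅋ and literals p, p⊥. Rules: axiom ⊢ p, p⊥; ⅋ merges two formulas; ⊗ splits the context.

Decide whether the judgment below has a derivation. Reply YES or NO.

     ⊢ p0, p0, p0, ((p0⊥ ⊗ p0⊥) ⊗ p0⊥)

Derivation (root first):
[⊗]  ⊢ p0, p0, p0, ((p0⊥ ⊗ p0⊥) ⊗ p0⊥)
  [⊗]  ⊢ p0, p0, (p0⊥ ⊗ p0⊥)
    [Ax]  ⊢ p0, p0⊥
    [Ax]  ⊢ p0, p0⊥
  [Ax]  ⊢ p0, p0⊥

Result: YES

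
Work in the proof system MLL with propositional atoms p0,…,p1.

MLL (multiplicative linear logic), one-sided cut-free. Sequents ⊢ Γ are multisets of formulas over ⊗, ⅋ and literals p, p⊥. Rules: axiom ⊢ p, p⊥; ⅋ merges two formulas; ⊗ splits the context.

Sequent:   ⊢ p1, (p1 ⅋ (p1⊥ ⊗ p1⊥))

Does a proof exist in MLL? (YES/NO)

Derivation trace:
[⅋]  ⊢ p1, (p1 ⅋ (p1⊥ ⊗ p1⊥))
  [⊗]  ⊢ p1, p1, (p1⊥ ⊗ p1⊥)
    [Ax]  ⊢ p1, p1⊥
    [Ax]  ⊢ p1, p1⊥

Result: YES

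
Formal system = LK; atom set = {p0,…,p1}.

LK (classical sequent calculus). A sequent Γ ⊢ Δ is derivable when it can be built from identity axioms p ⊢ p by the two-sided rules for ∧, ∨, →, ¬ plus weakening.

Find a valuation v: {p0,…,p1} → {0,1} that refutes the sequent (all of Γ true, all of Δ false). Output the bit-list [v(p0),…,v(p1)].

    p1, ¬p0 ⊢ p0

Search for a countermodel by truth-table:
  v=00: Γ:[p1=F, ¬p0=T] Δ:[p0=F] refutes=False
  v=01: Γ:[p1=T, ¬p0=T] Δ:[p0=F] refutes=True  ← countermodel

Result: [0, 1]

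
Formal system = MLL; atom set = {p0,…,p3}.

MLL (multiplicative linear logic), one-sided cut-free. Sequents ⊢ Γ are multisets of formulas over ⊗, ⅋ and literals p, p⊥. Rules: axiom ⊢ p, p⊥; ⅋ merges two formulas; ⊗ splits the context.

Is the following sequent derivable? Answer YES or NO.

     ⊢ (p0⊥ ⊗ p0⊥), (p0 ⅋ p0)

Derivation trace:
[⅋]  ⊢ (p0⊥ ⊗ p0⊥), (p0 ⅋ p0)
  [⊗]  ⊢ p0, p0, (p0⊥ ⊗ p0⊥)
    [Ax]  ⊢ p0, p0⊥
    [Ax]  ⊢ p0, p0⊥

Result: YES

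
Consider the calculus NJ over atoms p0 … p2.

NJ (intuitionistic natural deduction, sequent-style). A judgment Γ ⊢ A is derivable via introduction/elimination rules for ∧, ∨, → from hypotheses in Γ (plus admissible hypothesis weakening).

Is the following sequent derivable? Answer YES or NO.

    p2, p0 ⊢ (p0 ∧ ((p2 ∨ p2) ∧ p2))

Proof tree:
[∧I] p2, p0 ⊢ (p0 ∧ ((p2 ∨ p2) ∧ p2))
  [Ax] p0 ⊢ p0
  [∧I] p2 ⊢ ((p2 ∨ p2) ∧ p2)
    [∨I₁] p2 ⊢ (p2 ∨ p2)
      [Ax] p2 ⊢ p2
    [Ax] p2 ⊢ p2

Result: YES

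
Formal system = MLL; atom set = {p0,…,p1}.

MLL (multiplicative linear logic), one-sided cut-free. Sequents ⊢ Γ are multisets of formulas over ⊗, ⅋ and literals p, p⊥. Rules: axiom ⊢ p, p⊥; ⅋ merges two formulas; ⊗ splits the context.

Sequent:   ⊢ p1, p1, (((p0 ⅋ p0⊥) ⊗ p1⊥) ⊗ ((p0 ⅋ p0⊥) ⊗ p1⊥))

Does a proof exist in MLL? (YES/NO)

Derivation (root first):
[⊗]  ⊢ p1, p1, (((p0 ⅋ p0⊥) ⊗ p1⊥) ⊗ ((p0 ⅋ p0⊥) ⊗ p1⊥))
  [⊗]  ⊢ p1, ((p0 ⅋ p0⊥) ⊗ p1⊥)
    [⅋]  ⊢ (p0 ⅋ p0⊥)
      [Ax]  ⊢ p0, p0⊥
    [Ax]  ⊢ p1, p1⊥
  [⊗]  ⊢ p1, ((p0 ⅋ p0⊥) ⊗ p1⊥)
    [⅋]  ⊢ (p0 ⅋ p0⊥)
      [Ax]  ⊢ p0, p0⊥
    [Ax]  ⊢ p1, p1⊥

Result: YES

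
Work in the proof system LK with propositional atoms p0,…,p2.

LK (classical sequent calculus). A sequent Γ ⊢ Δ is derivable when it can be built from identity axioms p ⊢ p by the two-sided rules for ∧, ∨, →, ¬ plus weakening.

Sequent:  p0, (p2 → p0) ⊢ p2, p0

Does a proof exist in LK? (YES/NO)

Derivation (root first):
[→L] p0, (p2 → p0) ⊢ p2, p0
  [WR] p0 ⊢ p0, p2
    [Ax] p0 ⊢ p0
  [WR] p0 ⊢ p0, p2
    [Ax] p0 ⊢ p0

Result: YES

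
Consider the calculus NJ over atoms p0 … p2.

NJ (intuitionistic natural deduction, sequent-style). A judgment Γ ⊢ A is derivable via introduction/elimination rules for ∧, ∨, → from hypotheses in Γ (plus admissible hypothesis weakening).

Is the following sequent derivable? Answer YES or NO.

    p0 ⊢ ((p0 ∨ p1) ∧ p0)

Derivation trace:
[∧I] p0 ⊢ ((p0 ∨ p1) ∧ p0)
  [∨I₁] p0 ⊢ (p0 ∨ p1)
    [Ax] p0 ⊢ p0
  [→E] p0 ⊢ p0
    [→I]  ⊢ (p0 → p0)
      [Ax] p0 ⊢ p0
    [Ax] p0 ⊢ p0

Result: YES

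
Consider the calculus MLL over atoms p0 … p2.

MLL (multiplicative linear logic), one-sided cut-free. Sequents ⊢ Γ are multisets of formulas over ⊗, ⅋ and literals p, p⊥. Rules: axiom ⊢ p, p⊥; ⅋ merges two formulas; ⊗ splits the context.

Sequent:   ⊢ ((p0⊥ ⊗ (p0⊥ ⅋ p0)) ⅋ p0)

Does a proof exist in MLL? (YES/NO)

Derivation trace:
[⅋]  ⊢ ((p0⊥ ⊗ (p0⊥ ⅋ p0)) ⅋ p0)
  [⊗]  ⊢ p0, (p0⊥ ⊗ (p0⊥ ⅋ p0))
    [Ax]  ⊢ p0, p0⊥
    [⅋]  ⊢ (p0⊥ ⅋ p0)
      [Ax]  ⊢ p0, p0⊥

Result: YES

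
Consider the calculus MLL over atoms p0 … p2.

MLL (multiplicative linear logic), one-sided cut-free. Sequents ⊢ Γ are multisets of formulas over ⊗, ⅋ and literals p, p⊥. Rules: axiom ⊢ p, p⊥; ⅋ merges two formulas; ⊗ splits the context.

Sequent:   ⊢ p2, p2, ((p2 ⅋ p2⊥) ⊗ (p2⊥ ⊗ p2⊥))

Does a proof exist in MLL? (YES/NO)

Derivation trace:
[⊗]  ⊢ p2, p2, ((p2 ⅋ p2⊥) ⊗ (p2⊥ ⊗ p2⊥))
  [⅋]  ⊢ (p2 ⅋ p2⊥)
    [Ax]  ⊢ p2, p2⊥
  [⊗]  ⊢ p2, p2, (p2⊥ ⊗ p2⊥)
    [Ax]  ⊢ p2, p2⊥
    [Ax]  ⊢ p2, p2⊥

Result: YES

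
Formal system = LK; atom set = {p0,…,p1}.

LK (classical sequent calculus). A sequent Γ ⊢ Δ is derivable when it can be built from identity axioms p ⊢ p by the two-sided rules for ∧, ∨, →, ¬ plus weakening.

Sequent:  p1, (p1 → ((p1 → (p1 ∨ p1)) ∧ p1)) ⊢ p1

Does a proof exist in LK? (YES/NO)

Proof tree:
[→L] p1, (p1 → ((p1 → (p1 ∨ p1)) ∧ p1)) ⊢ p1
  [Ax] p1 ⊢ p1
  [∧L] ((p1 → (p1 ∨ p1)) ∧ p1) ⊢ p1
    [→L] p1, (p1 → (p1 ∨ p1)) ⊢ p1
      [Ax] p1 ⊢ p1
      [∨L] (p1 ∨ p1) ⊢ p1
        [Ax] p1 ⊢ p1
        [Ax] p1 ⊢ p1

Result: YES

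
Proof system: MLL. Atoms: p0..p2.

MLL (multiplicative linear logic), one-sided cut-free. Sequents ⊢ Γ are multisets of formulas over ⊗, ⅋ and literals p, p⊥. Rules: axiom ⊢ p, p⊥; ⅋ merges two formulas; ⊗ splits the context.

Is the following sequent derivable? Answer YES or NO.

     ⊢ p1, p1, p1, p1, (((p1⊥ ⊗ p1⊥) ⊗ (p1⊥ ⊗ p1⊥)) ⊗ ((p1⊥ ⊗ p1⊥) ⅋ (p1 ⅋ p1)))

Proof tree:
[⊗]  ⊢ p1, p1, p1, p1, (((p1⊥ ⊗ p1⊥) ⊗ (p1⊥ ⊗ p1⊥)) ⊗ ((p1⊥ ⊗ p1⊥) ⅋ (p1 ⅋ p1)))
  [⊗]  ⊢ p1, p1, p1, p1, ((p1⊥ ⊗ p1⊥) ⊗ (p1⊥ ⊗ p1⊥))
    [⊗]  ⊢ p1, p1, (p1⊥ ⊗ p1⊥)
      [Ax]  ⊢ p1, p1⊥
      [Ax]  ⊢ p1, p1⊥
    [⊗]  ⊢ p1, p1, (p1⊥ ⊗ p1⊥)
      [Ax]  ⊢ p1, p1⊥
      [Ax]  ⊢ p1, p1⊥
  [⅋]  ⊢ ((p1⊥ ⊗ p1⊥) ⅋ (p1 ⅋ p1))
    [⅋]  ⊢ (p1⊥ ⊗ p1⊥), (p1 ⅋ p1)
      [⊗]  ⊢ p1, p1, (p1⊥ ⊗ p1⊥)
        [Ax]  ⊢ p1, p1⊥
        [Ax]  ⊢ p1, p1⊥

Result: YES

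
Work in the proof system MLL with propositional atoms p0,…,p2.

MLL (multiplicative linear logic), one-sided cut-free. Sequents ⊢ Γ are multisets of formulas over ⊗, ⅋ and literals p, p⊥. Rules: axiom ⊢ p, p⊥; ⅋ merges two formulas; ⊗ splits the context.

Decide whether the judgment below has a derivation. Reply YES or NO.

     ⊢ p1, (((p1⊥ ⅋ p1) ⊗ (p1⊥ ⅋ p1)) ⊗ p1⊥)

Proof tree:
[⊗]  ⊢ p1, (((p1⊥ ⅋ p1) ⊗ (p1⊥ ⅋ p1)) ⊗ p1⊥)
  [⊗]  ⊢ ((p1⊥ ⅋ p1) ⊗ (p1⊥ ⅋ p1))
    [⅋]  ⊢ (p1⊥ ⅋ p1)
      [Ax]  ⊢ p1, p1⊥
    [⅋]  ⊢ (p1⊥ ⅋ p1)
      [Ax]  ⊢ p1, p1⊥
  [Ax]  ⊢ p1, p1⊥

Result: YES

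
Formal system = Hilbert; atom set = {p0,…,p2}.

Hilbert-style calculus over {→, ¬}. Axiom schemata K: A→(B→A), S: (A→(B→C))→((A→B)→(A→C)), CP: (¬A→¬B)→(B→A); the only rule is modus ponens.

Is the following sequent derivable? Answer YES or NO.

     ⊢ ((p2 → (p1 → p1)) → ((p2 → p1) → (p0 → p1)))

Truth-table refutation:
  v=000: Γ:[] Δ:[((p2 → (p1 → p1)) → ((p2 → p1) → (p0 → p1)))=T] refutes=False
  v=001: Γ:[] Δ:[((p2 → (p1 → p1)) → ((p2 → p1) → (p0 → p1)))=T] refutes=False
  v=010: Γ:[] Δ:[((p2 → (p1 → p1)) → ((p2 → p1) → (p0 → p1)))=T] refutes=False
  v=011: Γ:[] Δ:[((p2 → (p1 → p1)) → ((p2 → p1) → (p0 → p1)))=T] refutes=False
  v=100: Γ:[] Δ:[((p2 → (p1 → p1)) → ((p2 → p1) → (p0 → p1)))=F] refutes=True  ← countermodel

Result: NO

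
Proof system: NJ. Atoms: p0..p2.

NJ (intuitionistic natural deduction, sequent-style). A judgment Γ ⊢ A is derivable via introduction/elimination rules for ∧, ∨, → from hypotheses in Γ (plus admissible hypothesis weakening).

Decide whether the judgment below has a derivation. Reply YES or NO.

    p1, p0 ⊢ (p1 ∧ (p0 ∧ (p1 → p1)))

Derivation (root first):
[∧I] p1, p0 ⊢ (p1 ∧ (p0 ∧ (p1 → p1)))
  [Ax] p1 ⊢ p1
  [∧I] p0 ⊢ (p0 ∧ (p1 → p1))
    [Ax] p0 ⊢ p0
    [→I]  ⊢ (p1 → p1)
      [Ax] p1 ⊢ p1

Result: YES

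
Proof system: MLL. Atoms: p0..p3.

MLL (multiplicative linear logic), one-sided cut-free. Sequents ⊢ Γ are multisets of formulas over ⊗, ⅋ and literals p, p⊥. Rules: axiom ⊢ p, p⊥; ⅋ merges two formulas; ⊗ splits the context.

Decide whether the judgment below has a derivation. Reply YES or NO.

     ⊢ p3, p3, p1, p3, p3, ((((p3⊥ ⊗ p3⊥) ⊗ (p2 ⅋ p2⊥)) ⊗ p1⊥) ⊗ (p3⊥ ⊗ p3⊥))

Derivation trace:
[⊗]  ⊢ p3, p3, p1, p3, p3, ((((p3⊥ ⊗ p3⊥) ⊗ (p2 ⅋ p2⊥)) ⊗ p1⊥) ⊗ (p3⊥ ⊗ p3⊥))
  [⊗]  ⊢ p3, p3, p1, (((p3⊥ ⊗ p3⊥) ⊗ (p2 ⅋ p2⊥)) ⊗ p1⊥)
    [⊗]  ⊢ p3, p3, ((p3⊥ ⊗ p3⊥) ⊗ (p2 ⅋ p2⊥))
      [⊗]  ⊢ p3, p3, (p3⊥ ⊗ p3⊥)
        [Ax]  ⊢ p3, p3⊥
        [Ax]  ⊢ p3, p3⊥
      [⅋]  ⊢ (p2 ⅋ p2⊥)
        [Ax]  ⊢ p2, p2⊥
    [Ax]  ⊢ p1, p1⊥
  [⊗]  ⊢ p3, p3, (p3⊥ ⊗ p3⊥)
    [Ax]  ⊢ p3, p3⊥
    [Ax]  ⊢ p3, p3⊥

Result: YES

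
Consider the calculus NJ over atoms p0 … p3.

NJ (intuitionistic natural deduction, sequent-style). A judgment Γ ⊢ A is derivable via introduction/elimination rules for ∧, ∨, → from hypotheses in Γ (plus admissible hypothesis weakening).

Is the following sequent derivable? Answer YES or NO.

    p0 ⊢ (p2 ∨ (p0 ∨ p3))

Proof tree:
[∨I₂] p0 ⊢ (p2 ∨ (p0 ∨ p3))
  [∨I₁] p0 ⊢ (p0 ∨ p3)
    [Ax] p0 ⊢ p0

Result: YES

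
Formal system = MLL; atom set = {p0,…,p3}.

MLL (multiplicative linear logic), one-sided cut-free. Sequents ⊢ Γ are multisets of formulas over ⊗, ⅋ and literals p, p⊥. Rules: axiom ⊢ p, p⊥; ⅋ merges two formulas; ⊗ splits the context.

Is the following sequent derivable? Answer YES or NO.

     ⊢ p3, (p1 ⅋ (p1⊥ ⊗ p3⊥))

Proof tree:
[⅋]  ⊢ p3, (p1 ⅋ (p1⊥ ⊗ p3⊥))
  [⊗]  ⊢ p1, p3, (p1⊥ ⊗ p3⊥)
    [Ax]  ⊢ p1, p1⊥
    [Ax]  ⊢ p3, p3⊥

Result: YES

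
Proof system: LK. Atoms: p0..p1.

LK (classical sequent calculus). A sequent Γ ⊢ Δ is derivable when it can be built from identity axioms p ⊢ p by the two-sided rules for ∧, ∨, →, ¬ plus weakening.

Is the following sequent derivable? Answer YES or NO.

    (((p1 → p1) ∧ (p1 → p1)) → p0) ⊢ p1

Enumerate valuations to refute Γ ⊢ Δ:
  v=00: Γ:[(((p1 → p1) ∧ (p1 → p1)) → p0)=F] Δ:[p1=F] refutes=False
  v=01: Γ:[(((p1 → p1) ∧ (p1 → p1)) → p0)=F] Δ:[p1=T] refutes=False
  v=10: Γ:[(((p1 → p1) ∧ (p1 → p1)) → p0)=T] Δ:[p1=F] refutes=True  ← countermodel

Result: NO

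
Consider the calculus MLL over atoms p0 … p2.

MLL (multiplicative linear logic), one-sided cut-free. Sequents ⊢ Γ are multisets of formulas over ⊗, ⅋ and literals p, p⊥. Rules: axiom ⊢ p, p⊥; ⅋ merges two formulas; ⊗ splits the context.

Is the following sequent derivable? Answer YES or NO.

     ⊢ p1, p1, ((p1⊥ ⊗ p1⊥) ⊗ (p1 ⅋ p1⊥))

Derivation trace:
[⊗]  ⊢ p1, p1, ((p1⊥ ⊗ p1⊥) ⊗ (p1 ⅋ p1⊥))
  [⊗]  ⊢ p1, p1, (p1⊥ ⊗ p1⊥)
    [Ax]  ⊢ p1, p1⊥
    [Ax]  ⊢ p1, p1⊥
  [⅋]  ⊢ (p1 ⅋ p1⊥)
    [Ax]  ⊢ p1, p1⊥

Result: YES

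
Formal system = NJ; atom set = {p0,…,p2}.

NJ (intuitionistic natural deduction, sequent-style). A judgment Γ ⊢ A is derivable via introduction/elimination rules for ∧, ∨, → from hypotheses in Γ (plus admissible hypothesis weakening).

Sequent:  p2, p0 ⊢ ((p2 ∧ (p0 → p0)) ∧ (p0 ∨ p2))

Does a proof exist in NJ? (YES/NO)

Proof tree:
[∧I] p2, p0 ⊢ ((p2 ∧ (p0 → p0)) ∧ (p0 ∨ p2))
  [∧I] p2, p0 ⊢ (p2 ∧ (p0 → p0))
    [Wk] p2, p0 ⊢ p2
      [Ax] p2 ⊢ p2
    [→I]  ⊢ (p0 → p0)
      [Ax] p0 ⊢ p0
  [∨I₂] p2, p0 ⊢ (p0 ∨ p2)
    [Wk] p2, p0 ⊢ p2
      [Ax] p2 ⊢ p2

Result: YES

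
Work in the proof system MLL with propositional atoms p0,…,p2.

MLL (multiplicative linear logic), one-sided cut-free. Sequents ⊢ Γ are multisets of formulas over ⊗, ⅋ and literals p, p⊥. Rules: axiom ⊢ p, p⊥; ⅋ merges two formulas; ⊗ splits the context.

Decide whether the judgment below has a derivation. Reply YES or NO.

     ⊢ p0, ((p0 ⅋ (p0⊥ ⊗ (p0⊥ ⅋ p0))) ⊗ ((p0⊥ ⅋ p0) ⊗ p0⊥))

Proof tree:
[⊗]  ⊢ p0, ((p0 ⅋ (p0⊥ ⊗ (p0⊥ ⅋ p0))) ⊗ ((p0⊥ ⅋ p0) ⊗ p0⊥))
  [⅋]  ⊢ (p0 ⅋ (p0⊥ ⊗ (p0⊥ ⅋ p0)))
    [⊗]  ⊢ p0, (p0⊥ ⊗ (p0⊥ ⅋ p0))
      [Ax]  ⊢ p0, p0⊥
      [⅋]  ⊢ (p0⊥ ⅋ p0)
        [Ax]  ⊢ p0, p0⊥
  [⊗]  ⊢ p0, ((p0⊥ ⅋ p0) ⊗ p0⊥)
    [⅋]  ⊢ (p0⊥ ⅋ p0)
      [Ax]  ⊢ p0, p0⊥
    [Ax]  ⊢ p0, p0⊥

Result: YES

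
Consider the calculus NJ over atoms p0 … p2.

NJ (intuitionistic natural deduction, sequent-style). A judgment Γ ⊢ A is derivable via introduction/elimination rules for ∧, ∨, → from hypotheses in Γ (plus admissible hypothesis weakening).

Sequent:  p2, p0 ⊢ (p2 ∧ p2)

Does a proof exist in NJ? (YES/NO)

Derivation trace:
[∧I] p2, p0 ⊢ (p2 ∧ p2)
  [Wk] p2, p0 ⊢ p2
    [Ax] p2 ⊢ p2
  [Ax] p2 ⊢ p2

Result: YES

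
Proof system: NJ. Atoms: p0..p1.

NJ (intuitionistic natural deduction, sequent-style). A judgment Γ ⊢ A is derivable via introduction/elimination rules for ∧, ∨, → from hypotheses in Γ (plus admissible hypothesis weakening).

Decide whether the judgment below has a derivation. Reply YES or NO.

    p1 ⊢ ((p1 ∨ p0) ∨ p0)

Proof tree:
[∨I₁] p1 ⊢ ((p1 ∨ p0) ∨ p0)
  [∨I₁] p1 ⊢ (p1 ∨ p0)
    [Ax] p1 ⊢ p1

Result: YES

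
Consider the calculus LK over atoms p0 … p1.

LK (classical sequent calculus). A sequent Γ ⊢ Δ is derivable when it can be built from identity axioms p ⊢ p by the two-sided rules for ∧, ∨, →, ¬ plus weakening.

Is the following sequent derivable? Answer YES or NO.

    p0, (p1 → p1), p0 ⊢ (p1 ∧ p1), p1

Enumerate valuations to refute Γ ⊢ Δ:
  v=00: Γ:[p0=F, (p1 → p1)=T, p0=F] Δ:[(p1 ∧ p1)=F, p1=F] refutes=False
  v=01: Γ:[p0=F, (p1 → p1)=T, p0=F] Δ:[(p1 ∧ p1)=T, p1=T] refutes=False
  v=10: Γ:[p0=T, (p1 → p1)=T, p0=T] Δ:[(p1 ∧ p1)=F, p1=F] refutes=True  ← countermodel

Result: NO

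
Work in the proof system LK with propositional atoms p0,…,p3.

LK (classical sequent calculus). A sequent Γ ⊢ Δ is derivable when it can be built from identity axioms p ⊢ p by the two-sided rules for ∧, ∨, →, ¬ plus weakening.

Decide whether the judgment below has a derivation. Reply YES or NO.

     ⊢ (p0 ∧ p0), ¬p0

Derivation (root first):
[¬R]  ⊢ (p0 ∧ p0), ¬p0
  [∧R] p0 ⊢ (p0 ∧ p0)
    [Ax] p0 ⊢ p0
    [Ax] p0 ⊢ p0

Result: YES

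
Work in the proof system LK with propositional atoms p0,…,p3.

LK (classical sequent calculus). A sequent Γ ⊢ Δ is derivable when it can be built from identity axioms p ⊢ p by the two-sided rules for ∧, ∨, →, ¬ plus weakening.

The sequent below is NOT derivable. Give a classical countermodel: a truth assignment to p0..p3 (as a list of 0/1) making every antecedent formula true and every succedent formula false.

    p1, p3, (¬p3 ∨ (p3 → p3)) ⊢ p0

Search for a countermodel by truth-table:
  v=0000: Γ:[p1=F, p3=F, (¬p3 ∨ (p3 → p3))=T] Δ:[p0=F] refutes=False
  v=0001: Γ:[p1=F, p3=T, (¬p3 ∨ (p3 → p3))=T] Δ:[p0=F] refutes=False
  v=0010: Γ:[p1=F, p3=F, (¬p3 ∨ (p3 → p3))=T] Δ:[p0=F] refutes=False
  v=0011: Γ:[p1=F, p3=T, (¬p3 ∨ (p3 → p3))=T] Δ:[p0=F] refutes=False
  v=0100: Γ:[p1=T, p3=F, (¬p3 ∨ (p3 → p3))=T] Δ:[p0=F] refutes=False
  v=0101: Γ:[p1=T, p3=T, (¬p3 ∨ (p3 → p3))=T] Δ:[p0=F] refutes=True  ← countermodel

Result: [0, 1, 0, 1]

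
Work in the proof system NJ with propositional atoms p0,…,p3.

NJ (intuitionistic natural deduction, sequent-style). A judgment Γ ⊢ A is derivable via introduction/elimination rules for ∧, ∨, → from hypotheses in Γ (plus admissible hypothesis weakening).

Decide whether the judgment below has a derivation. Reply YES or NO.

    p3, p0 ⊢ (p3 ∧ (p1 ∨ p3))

Proof tree:
[∧I] p3, p0 ⊢ (p3 ∧ (p1 ∨ p3))
  [Wk] p3, p0 ⊢ p3
    [Ax] p3 ⊢ p3
  [∨I₂] p3 ⊢ (p1 ∨ p3)
    [Ax] p3 ⊢ p3

Result: YES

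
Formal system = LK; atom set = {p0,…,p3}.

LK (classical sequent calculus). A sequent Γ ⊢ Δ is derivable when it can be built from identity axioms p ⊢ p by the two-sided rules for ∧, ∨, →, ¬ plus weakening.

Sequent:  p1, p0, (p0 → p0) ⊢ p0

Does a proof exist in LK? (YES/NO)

Derivation trace:
[→L] p1, p0, (p0 → p0) ⊢ p0
  [WL] p0, p1 ⊢ p0
    [Ax] p0 ⊢ p0
  [Ax] p0 ⊢ p0

Result: YES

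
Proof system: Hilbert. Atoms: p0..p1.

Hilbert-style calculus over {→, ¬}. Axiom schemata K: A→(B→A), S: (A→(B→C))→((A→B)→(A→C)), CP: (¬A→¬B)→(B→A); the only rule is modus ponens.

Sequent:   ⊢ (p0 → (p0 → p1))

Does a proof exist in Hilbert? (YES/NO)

Search for a countermodel by truth-table:
  v=00: Γ:[] Δ:[(p0 → (p0 → p1))=T] refutes=False
  v=01: Γ:[] Δ:[(p0 → (p0 → p1))=T] refutes=False
  v=10: Γ:[] Δ:[(p0 → (p0 → p1))=F] refutes=True  ← countermodel

Result: NO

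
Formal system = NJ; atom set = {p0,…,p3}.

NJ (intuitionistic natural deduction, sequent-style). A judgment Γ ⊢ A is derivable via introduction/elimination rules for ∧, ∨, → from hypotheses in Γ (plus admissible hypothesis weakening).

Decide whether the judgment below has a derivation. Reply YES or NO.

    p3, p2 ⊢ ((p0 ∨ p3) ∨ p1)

Derivation trace:
[∨I₁] p3, p2 ⊢ ((p0 ∨ p3) ∨ p1)
  [Wk] p3, p2 ⊢ (p0 ∨ p3)
    [∨I₂] p3 ⊢ (p0 ∨ p3)
      [Ax] p3 ⊢ p3

Result: YES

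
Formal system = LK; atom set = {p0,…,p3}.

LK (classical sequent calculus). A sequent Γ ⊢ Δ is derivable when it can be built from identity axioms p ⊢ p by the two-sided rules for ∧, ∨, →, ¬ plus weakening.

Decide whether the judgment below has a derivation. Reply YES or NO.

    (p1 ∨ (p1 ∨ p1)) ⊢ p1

Derivation trace:
[∨L] (p1 ∨ (p1 ∨ p1)) ⊢ p1
  [Ax] p1 ⊢ p1
  [∨L] (p1 ∨ p1) ⊢ p1
    [Ax] p1 ⊢ p1
    [Ax] p1 ⊢ p1

Result: YES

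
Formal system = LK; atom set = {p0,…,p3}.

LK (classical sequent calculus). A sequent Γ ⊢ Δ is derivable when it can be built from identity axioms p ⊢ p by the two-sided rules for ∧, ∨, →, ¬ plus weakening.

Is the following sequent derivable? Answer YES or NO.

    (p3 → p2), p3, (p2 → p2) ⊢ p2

Proof tree:
[→L] (p3 → p2), p3, (p2 → p2) ⊢ p2
  [→L] p3, (p3 → p2) ⊢ p2
    [Ax] p3 ⊢ p3
    [Ax] p2 ⊢ p2
  [Ax] p2 ⊢ p2

Result: YES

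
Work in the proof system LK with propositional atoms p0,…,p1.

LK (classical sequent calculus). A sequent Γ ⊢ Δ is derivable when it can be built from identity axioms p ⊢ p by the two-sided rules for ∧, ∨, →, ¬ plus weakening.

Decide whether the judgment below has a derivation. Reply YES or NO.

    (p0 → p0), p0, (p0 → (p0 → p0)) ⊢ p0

Derivation trace:
[→L] (p0 → p0), p0, (p0 → (p0 → p0)) ⊢ p0
  [→L] p0, (p0 → p0) ⊢ p0
    [Ax] p0 ⊢ p0
    [Ax] p0 ⊢ p0
  [→L] p0, (p0 → p0) ⊢ p0
    [Ax] p0 ⊢ p0
    [Ax] p0 ⊢ p0

Result: YES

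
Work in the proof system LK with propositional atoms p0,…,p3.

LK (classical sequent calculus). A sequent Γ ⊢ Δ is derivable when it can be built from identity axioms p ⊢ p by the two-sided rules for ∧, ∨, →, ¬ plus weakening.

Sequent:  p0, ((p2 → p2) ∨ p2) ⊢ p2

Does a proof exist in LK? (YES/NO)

Truth-table refutation:
  v=0000: Γ:[p0=F, ((p2 → p2) ∨ p2)=T] Δ:[p2=F] refutes=False
  v=0001: Γ:[p0=F, ((p2 → p2) ∨ p2)=T] Δ:[p2=F] refutes=False
  v=0010: Γ:[p0=F, ((p2 → p2) ∨ p2)=T] Δ:[p2=T] refutes=False
  v=0011: Γ:[p0=F, ((p2 → p2) ∨ p2)=T] Δ:[p2=T] refutes=False
  v=0100: Γ:[p0=F, ((p2 → p2) ∨ p2)=T] Δ:[p2=F] refutes=False
  v=0101: Γ:[p0=F, ((p2 → p2) ∨ p2)=T] Δ:[p2=F] refutes=False
  v=0110: Γ:[p0=F, ((p2 → p2) ∨ p2)=T] Δ:[p2=T] refutes=False
  v=0111: Γ:[p0=F, ((p2 → p2) ∨ p2)=T] Δ:[p2=T] refutes=False
  v=1000: Γ:[p0=T, ((p2 → p2) ∨ p2)=T] Δ:[p2=F] refutes=True  ← countermodel

Result: NO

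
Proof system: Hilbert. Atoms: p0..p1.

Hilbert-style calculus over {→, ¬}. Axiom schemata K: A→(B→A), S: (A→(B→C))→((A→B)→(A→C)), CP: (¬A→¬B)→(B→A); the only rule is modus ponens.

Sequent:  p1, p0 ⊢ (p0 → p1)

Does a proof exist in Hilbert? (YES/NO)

Derivation trace:
[MP] p1, p0 ⊢ (p0 → p1)
  [K]  ⊢ (p1 → (p0 → p1))
  [MP] p1, p0 ⊢ p1
    [MP] p1 ⊢ (p0 → p1)
      [K]  ⊢ (p1 → (p0 → p1))
      [Hyp] p1 ⊢ p1
    [Hyp] p0 ⊢ p0

Result: YES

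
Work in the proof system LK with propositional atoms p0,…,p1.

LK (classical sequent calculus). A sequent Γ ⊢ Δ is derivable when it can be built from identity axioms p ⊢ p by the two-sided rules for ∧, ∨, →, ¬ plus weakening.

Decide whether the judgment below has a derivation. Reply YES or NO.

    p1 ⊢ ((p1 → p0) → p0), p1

Proof tree:
[WR] p1 ⊢ ((p1 → p0) → p0), p1
  [→R] p1 ⊢ ((p1 → p0) → p0)
    [→L] p1, (p1 → p0) ⊢ p0
      [Ax] p1 ⊢ p1
      [Ax] p0 ⊢ p0

Result: YES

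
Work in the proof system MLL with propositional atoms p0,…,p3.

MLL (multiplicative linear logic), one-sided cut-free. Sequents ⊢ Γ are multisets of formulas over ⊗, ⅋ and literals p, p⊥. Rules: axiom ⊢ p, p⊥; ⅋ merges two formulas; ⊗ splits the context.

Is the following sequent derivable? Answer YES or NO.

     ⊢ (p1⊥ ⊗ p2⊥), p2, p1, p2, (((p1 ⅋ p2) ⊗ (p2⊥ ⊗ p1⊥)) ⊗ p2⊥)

Derivation trace:
[⊗]  ⊢ (p1⊥ ⊗ p2⊥), p2, p1, p2, (((p1 ⅋ p2) ⊗ (p2⊥ ⊗ p1⊥)) ⊗ p2⊥)
  [⊗]  ⊢ (p1⊥ ⊗ p2⊥), p2, p1, ((p1 ⅋ p2) ⊗ (p2⊥ ⊗ p1⊥))
    [⅋]  ⊢ (p1⊥ ⊗ p2⊥), (p1 ⅋ p2)
      [⊗]  ⊢ p1, p2, (p1⊥ ⊗ p2⊥)
        [Ax]  ⊢ p1, p1⊥
        [Ax]  ⊢ p2, p2⊥
    [⊗]  ⊢ p2, p1, (p2⊥ ⊗ p1⊥)
      [Ax]  ⊢ p2, p2⊥
      [Ax]  ⊢ p1, p1⊥
  [Ax]  ⊢ p2, p2⊥

Result: YES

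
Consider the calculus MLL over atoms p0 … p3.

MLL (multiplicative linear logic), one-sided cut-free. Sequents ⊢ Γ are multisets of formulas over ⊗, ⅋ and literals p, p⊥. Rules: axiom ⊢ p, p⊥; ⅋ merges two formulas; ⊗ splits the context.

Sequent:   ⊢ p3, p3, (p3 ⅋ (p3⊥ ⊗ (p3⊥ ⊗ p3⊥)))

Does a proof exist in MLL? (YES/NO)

Derivation (root first):
[⅋]  ⊢ p3, p3, (p3 ⅋ (p3⊥ ⊗ (p3⊥ ⊗ p3⊥)))
  [⊗]  ⊢ p3, p3, p3, (p3⊥ ⊗ (p3⊥ ⊗ p3⊥))
    [Ax]  ⊢ p3, p3⊥
    [⊗]  ⊢ p3, p3, (p3⊥ ⊗ p3⊥)
      [Ax]  ⊢ p3, p3⊥
      [Ax]  ⊢ p3, p3⊥

Result: YES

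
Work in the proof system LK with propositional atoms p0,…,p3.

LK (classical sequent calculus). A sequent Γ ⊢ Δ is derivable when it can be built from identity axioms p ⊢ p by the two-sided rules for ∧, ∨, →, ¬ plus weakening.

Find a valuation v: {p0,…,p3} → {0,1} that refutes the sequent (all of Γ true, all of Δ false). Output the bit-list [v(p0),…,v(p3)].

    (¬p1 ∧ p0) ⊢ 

Enumerate valuations to refute Γ ⊢ Δ:
  v=0000: Γ:[(¬p1 ∧ p0)=F] Δ:[] refutes=False
  v=0001: Γ:[(¬p1 ∧ p0)=F] Δ:[] refutes=False
  v=0010: Γ:[(¬p1 ∧ p0)=F] Δ:[] refutes=False
  v=0011: Γ:[(¬p1 ∧ p0)=F] Δ:[] refutes=False
  v=0100: Γ:[(¬p1 ∧ p0)=F] Δ:[] refutes=False
  v=0101: Γ:[(¬p1 ∧ p0)=F] Δ:[] refutes=False
  v=0110: Γ:[(¬p1 ∧ p0)=F] Δ:[] refutes=False
  v=0111: Γ:[(¬p1 ∧ p0)=F] Δ:[] refutes=False
  v=1000: Γ:[(¬p1 ∧ p0)=T] Δ:[] refutes=True  ← countermodel

Result: [1, 0, 0, 0]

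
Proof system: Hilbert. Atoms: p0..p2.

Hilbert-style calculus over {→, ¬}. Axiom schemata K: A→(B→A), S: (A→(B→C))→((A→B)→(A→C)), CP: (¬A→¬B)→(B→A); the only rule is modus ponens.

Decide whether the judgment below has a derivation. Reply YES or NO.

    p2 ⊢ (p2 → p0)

Enumerate valuations to refute Γ ⊢ Δ:
  v=000: Γ:[p2=F] Δ:[(p2 → p0)=T] refutes=False
  v=001: Γ:[p2=T] Δ:[(p2 → p0)=F] refutes=True  ← countermodel

Result: NO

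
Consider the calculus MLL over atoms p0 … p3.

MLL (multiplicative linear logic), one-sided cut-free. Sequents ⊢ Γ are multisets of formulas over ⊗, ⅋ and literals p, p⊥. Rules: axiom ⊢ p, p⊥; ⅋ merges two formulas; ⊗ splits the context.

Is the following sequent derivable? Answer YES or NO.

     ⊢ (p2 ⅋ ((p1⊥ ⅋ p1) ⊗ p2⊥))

Derivation trace:
[⅋]  ⊢ (p2 ⅋ ((p1⊥ ⅋ p1) ⊗ p2⊥))
  [⊗]  ⊢ p2, ((p1⊥ ⅋ p1) ⊗ p2⊥)
    [⅋]  ⊢ (p1⊥ ⅋ p1)
      [Ax]  ⊢ p1, p1⊥
    [Ax]  ⊢ p2, p2⊥

Result: YES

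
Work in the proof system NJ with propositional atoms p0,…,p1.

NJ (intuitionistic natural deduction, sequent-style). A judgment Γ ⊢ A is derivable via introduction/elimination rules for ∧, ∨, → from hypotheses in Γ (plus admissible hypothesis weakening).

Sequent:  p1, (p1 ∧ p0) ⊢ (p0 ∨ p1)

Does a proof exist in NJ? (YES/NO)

Derivation trace:
[Wk] p1, (p1 ∧ p0) ⊢ (p0 ∨ p1)
  [∨I₂] p1 ⊢ (p0 ∨ p1)
    [Ax] p1 ⊢ p1

Result: YES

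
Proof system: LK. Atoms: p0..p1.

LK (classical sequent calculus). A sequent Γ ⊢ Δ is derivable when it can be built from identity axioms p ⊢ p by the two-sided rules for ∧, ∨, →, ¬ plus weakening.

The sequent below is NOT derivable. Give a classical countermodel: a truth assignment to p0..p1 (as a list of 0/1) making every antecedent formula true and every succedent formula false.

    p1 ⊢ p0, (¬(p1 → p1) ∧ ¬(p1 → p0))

Truth-table refutation:
  v=00: Γ:[p1=F] Δ:[p0=F, (¬(p1 → p1) ∧ ¬(p1 → p0))=F] refutes=False
  v=01: Γ:[p1=T] Δ:[p0=F, (¬(p1 → p1) ∧ ¬(p1 → p0))=F] refutes=True  ← countermodel

Result: [0, 1]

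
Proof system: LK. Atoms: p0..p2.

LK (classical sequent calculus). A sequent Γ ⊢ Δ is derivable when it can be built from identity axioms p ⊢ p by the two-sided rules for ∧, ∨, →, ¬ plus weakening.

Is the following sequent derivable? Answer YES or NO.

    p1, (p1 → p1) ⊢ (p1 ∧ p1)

Derivation trace:
[∧R] p1, (p1 → p1) ⊢ (p1 ∧ p1)
  [Ax] p1 ⊢ p1
  [→L] p1, (p1 → p1) ⊢ p1
    [Ax] p1 ⊢ p1
    [Ax] p1 ⊢ p1

Result: YES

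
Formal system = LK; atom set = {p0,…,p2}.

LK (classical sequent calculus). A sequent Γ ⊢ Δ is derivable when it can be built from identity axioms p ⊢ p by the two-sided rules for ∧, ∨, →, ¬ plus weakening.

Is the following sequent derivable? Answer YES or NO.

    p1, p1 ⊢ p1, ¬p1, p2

Proof tree:
[WR] p1, p1 ⊢ p1, ¬p1, p2
  [WL] p1, p1 ⊢ p1, ¬p1
    [¬R] p1 ⊢ p1, ¬p1
      [WL] p1, p1 ⊢ p1
        [Ax] p1 ⊢ p1

Result: YES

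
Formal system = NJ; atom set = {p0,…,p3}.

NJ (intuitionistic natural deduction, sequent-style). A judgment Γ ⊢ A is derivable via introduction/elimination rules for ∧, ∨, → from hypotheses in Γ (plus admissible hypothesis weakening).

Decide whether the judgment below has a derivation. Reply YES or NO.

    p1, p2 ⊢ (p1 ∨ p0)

Derivation trace:
[∨I₁] p1, p2 ⊢ (p1 ∨ p0)
  [Wk] p1, p2 ⊢ p1
    [Ax] p1 ⊢ p1

Result: YES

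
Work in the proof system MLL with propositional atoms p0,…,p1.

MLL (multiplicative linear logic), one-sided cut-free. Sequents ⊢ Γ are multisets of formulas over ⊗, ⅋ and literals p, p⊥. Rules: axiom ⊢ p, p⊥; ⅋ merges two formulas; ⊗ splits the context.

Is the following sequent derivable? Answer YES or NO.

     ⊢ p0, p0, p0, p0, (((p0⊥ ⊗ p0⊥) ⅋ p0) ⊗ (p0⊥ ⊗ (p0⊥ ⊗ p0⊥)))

Derivation (root first):
[⊗]  ⊢ p0, p0, p0, p0, (((p0⊥ ⊗ p0⊥) ⅋ p0) ⊗ (p0⊥ ⊗ (p0⊥ ⊗ p0⊥)))
  [⅋]  ⊢ p0, ((p0⊥ ⊗ p0⊥) ⅋ p0)
    [⊗]  ⊢ p0, p0, (p0⊥ ⊗ p0⊥)
      [Ax]  ⊢ p0, p0⊥
      [Ax]  ⊢ p0, p0⊥
  [⊗]  ⊢ p0, p0, p0, (p0⊥ ⊗ (p0⊥ ⊗ p0⊥))
    [Ax]  ⊢ p0, p0⊥
    [⊗]  ⊢ p0, p0, (p0⊥ ⊗ p0⊥)
      [Ax]  ⊢ p0, p0⊥
      [Ax]  ⊢ p0, p0⊥

Result: YES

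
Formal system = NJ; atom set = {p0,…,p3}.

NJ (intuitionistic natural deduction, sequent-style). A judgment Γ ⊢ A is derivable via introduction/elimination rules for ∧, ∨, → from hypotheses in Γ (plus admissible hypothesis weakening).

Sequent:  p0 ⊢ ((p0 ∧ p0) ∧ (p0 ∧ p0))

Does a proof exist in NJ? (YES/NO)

Derivation trace:
[∧I] p0 ⊢ ((p0 ∧ p0) ∧ (p0 ∧ p0))
  [∧I] p0 ⊢ (p0 ∧ p0)
    [Ax] p0 ⊢ p0
    [Ax] p0 ⊢ p0
  [∧I] p0 ⊢ (p0 ∧ p0)
    [Ax] p0 ⊢ p0
    [Ax] p0 ⊢ p0

Result: YES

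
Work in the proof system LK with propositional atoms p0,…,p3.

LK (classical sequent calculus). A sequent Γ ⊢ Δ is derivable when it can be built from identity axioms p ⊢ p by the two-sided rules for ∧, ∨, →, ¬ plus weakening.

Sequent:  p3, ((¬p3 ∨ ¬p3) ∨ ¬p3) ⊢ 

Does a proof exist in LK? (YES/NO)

Derivation trace:
[∨L] p3, ((¬p3 ∨ ¬p3) ∨ ¬p3) ⊢ 
  [∨L] p3, (¬p3 ∨ ¬p3) ⊢ 
    [¬L] p3, ¬p3 ⊢ 
      [Ax] p3 ⊢ p3
    [¬L] p3, ¬p3 ⊢ 
      [Ax] p3 ⊢ p3
  [¬L] p3, ¬p3 ⊢ 
    [Ax] p3 ⊢ p3

Result: YES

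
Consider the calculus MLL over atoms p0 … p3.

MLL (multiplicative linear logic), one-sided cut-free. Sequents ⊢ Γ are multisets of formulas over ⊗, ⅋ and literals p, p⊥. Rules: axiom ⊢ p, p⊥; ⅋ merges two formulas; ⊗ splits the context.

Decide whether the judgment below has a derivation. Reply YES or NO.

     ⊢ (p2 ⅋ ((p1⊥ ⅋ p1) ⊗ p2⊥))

Proof tree:
[⅋]  ⊢ (p2 ⅋ ((p1⊥ ⅋ p1) ⊗ p2⊥))
  [⊗]  ⊢ p2, ((p1⊥ ⅋ p1) ⊗ p2⊥)
    [⅋]  ⊢ (p1⊥ ⅋ p1)
      [Ax]  ⊢ p1, p1⊥
    [Ax]  ⊢ p2, p2⊥

Result: YES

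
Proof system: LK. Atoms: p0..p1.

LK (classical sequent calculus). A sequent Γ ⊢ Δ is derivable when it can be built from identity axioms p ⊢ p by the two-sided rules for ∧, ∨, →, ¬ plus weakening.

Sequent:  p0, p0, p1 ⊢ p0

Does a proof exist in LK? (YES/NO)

Proof tree:
[WL] p0, p0, p1 ⊢ p0
  [WL] p0, p0 ⊢ p0
    [Ax] p0 ⊢ p0

Result: YES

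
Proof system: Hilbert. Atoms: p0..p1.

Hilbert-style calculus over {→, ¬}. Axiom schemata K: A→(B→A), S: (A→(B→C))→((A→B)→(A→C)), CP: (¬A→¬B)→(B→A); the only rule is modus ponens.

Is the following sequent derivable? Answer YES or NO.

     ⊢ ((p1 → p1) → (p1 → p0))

Truth-table refutation:
  v=00: Γ:[] Δ:[((p1 → p1) → (p1 → p0))=T] refutes=False
  v=01: Γ:[] Δ:[((p1 → p1) → (p1 → p0))=F] refutes=True  ← countermodel

Result: NO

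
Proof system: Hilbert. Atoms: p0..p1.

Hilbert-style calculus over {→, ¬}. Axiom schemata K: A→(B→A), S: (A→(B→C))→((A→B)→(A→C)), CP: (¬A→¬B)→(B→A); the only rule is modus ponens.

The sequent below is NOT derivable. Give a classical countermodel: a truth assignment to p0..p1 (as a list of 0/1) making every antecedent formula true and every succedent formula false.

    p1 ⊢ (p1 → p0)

Search for a countermodel by truth-table:
  v=00: Γ:[p1=F] Δ:[(p1 → p0)=T] refutes=False
  v=01: Γ:[p1=T] Δ:[(p1 → p0)=F] refutes=True  ← countermodel

Result: [0, 1]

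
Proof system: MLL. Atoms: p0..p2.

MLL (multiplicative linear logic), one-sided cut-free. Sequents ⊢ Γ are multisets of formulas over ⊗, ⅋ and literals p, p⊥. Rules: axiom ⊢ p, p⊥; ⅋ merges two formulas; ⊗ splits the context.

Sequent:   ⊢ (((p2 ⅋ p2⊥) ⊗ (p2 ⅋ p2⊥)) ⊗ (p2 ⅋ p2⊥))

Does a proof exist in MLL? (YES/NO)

Derivation trace:
[⊗]  ⊢ (((p2 ⅋ p2⊥) ⊗ (p2 ⅋ p2⊥)) ⊗ (p2 ⅋ p2⊥))
  [⊗]  ⊢ ((p2 ⅋ p2⊥) ⊗ (p2 ⅋ p2⊥))
    [⅋]  ⊢ (p2 ⅋ p2⊥)
      [Ax]  ⊢ p2, p2⊥
    [⅋]  ⊢ (p2 ⅋ p2⊥)
      [Ax]  ⊢ p2, p2⊥
  [⅋]  ⊢ (p2 ⅋ p2⊥)
    [Ax]  ⊢ p2, p2⊥

Result: YES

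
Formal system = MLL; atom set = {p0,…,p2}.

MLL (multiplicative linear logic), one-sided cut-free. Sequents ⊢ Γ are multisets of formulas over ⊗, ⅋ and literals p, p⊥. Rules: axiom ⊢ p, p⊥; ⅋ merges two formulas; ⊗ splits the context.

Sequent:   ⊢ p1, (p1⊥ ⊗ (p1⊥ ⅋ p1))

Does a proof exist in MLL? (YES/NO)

Derivation (root first):
[⊗]  ⊢ p1, (p1⊥ ⊗ (p1⊥ ⅋ p1))
  [Ax]  ⊢ p1, p1⊥
  [⅋]  ⊢ (p1⊥ ⅋ p1)
    [Ax]  ⊢ p1, p1⊥

Result: YES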